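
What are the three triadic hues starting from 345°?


Triadic: equally spaced at 120° intervals
H1 = 345°
H2 = (345 + 120) mod 360 = 105°
H3 = (345 + 240) mod 360 = 225°
Triadic = 345°, 105°, 225°


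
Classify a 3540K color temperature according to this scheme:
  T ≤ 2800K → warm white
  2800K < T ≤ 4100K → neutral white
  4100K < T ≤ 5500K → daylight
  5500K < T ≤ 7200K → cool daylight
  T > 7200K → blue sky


Temperature: 3540K
2800K < 3540K ≤ 4100K → neutral white
Classification: neutral white


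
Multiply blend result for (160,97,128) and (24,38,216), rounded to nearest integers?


Multiply: C = A×B/255, rounded to nearest integer
R: 160×24/255 = 3840/255 ≈ 15.059 → 15
G: 97×38/255 = 3686/255 ≈ 14.455 → 14
B: 128×216/255 = 27648/255 ≈ 108.424 → 108
= RGB(15, 14, 108)


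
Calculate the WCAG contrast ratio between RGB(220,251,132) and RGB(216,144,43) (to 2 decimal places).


Linearize each sRGB channel c=v/255: c/12.92 if c ≤ 0.04045 else ((c+0.055)/1.055)^2.4
L = 0.2126×R_lin + 0.7152×G_lin + 0.0722×B_lin
Color 1 (220,251,132):
  R=220: 220/255≈0.8627 > 0.04045 → ((0.8627+0.055)/1.055)^2.4 ≈ 0.71569
  G=251: 251/255≈0.9843 > 0.04045 → ((0.9843+0.055)/1.055)^2.4 ≈ 0.96469
  B=132: 132/255≈0.5176 > 0.04045 → ((0.5176+0.055)/1.055)^2.4 ≈ 0.23074
  L1 = 0.2126×0.71569 + 0.7152×0.96469 + 0.0722×0.23074 ≈ 0.85876
Color 2 (216,144,43):
  R=216: 216/255≈0.8471 > 0.04045 → ((0.8471+0.055)/1.055)^2.4 ≈ 0.68669
  G=144: 144/255≈0.5647 > 0.04045 → ((0.5647+0.055)/1.055)^2.4 ≈ 0.27889
  B=43: 43/255≈0.1686 > 0.04045 → ((0.1686+0.055)/1.055)^2.4 ≈ 0.02416
  L2 = 0.2126×0.68669 + 0.7152×0.27889 + 0.0722×0.02416 ≈ 0.34720
Lighter = 0.85876, Darker = 0.34720
Ratio = (L_lighter + 0.05) / (L_darker + 0.05)
Ratio = (0.85876 + 0.05) / (0.34720 + 0.05) = 0.90876 / 0.39720 ≈ 2.2879
Ratio ≈ 2.29:1


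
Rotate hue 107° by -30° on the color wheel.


New hue = (H + rotation) mod 360
New hue = (107 -30) mod 360
= 77 mod 360
= 77°


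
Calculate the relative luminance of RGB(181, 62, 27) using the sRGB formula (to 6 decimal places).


Linearize each channel (sRGB transfer function): c = v/255; c_lin = c/12.92 if c ≤ 0.04045, else ((c+0.055)/1.055)^2.4
  R: 181/255 ≈ 0.709804 > 0.04045 → ((0.709804+0.055)/1.055)^2.4 ≈ 0.462077
  G: 62/255 ≈ 0.243137 > 0.04045 → ((0.243137+0.055)/1.055)^2.4 ≈ 0.048172
  B: 27/255 ≈ 0.105882 > 0.04045 → ((0.105882+0.055)/1.055)^2.4 ≈ 0.010960
R_lin = 0.462077, G_lin = 0.048172, B_lin = 0.010960
L = 0.2126×R + 0.7152×G + 0.0722×B
L = 0.2126×0.462077 + 0.7152×0.048172 + 0.0722×0.010960
L ≈ 0.133481


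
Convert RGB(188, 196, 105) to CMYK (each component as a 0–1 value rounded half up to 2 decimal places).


R'=188/255≈0.7373, G'=196/255≈0.7686, B'=105/255≈0.4118
K = 1 - max(R',G',B') = 1 - 196/255 = 59/255 = 0.23137… → 0.23
(1-R'-K)/(1-K) simplifies to (max-R)/max with max = 196:
C = (196-188)/196 = 8/196 = 0.04081… → 0.04
M = (196-196)/196 = 0/196 = 0 → 0.00
Y = (196-105)/196 = 91/196 = 0.46428… → 0.46
= CMYK(0.04, 0.00, 0.46, 0.23)


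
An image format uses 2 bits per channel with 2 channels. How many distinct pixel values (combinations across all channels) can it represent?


Total bits = 2 bits/channel × 2 channels = 4 bits
Distinct pixel values = 2^4
= 16 pixel values


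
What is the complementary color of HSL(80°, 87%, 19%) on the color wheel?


Complement = opposite side of color wheel = hue + 180°
H' = (80 + 180) mod 360 = 260°
S and L unchanged.
= HSL(260°, 87%, 19%)


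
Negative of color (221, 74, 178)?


Invert: (255-R, 255-G, 255-B)
R: 255-221 = 34
G: 255-74 = 181
B: 255-178 = 77
= RGB(34, 181, 77)


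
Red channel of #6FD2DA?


Color: #6FD2DA
R = 6F = 111
G = D2 = 210
B = DA = 218
Red = 111


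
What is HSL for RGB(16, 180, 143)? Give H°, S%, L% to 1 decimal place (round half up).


Normalize: R'=16/255≈0.0627, G'=180/255≈0.7059, B'=143/255≈0.5608
Max=180/255, Min=16/255, Δ=Max-Min=164/255
L = (Max+Min)/2 = (180+16)/510 = 196/510 = 0.38431… → L = 38.4%
L ≤ 0.5 → S = Δ/(Max+Min) = 164/(180+16) = 164/196 = 0.83673… → S = 83.7%
(the 1/255 factors cancel in S and H, so raw channel differences can be used)
Max is G' → H = 60 × ((B-R)/Δ + 2) = 60 × ((143-16)/164 + 2)
  127/164 + 2 = 0.7743… + 2 = 2.7743…
  H = 60 × 2.7743… = 166.463…° → H = 166.5°
= HSL(166.5°, 83.7%, 38.4%)


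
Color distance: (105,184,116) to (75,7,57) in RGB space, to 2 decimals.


d = √[(R₁-R₂)² + (G₁-G₂)² + (B₁-B₂)²]
d = √[(105-75)² + (184-7)² + (116-57)²]
d = √[900 + 31329 + 3481]
d = √35710
d ≈ 188.97


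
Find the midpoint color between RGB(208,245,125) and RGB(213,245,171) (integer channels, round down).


Midpoint: each channel = ⌊(C₁+C₂)/2⌋
R: ⌊(208+213)/2⌋ = 210
G: ⌊(245+245)/2⌋ = 245
B: ⌊(125+171)/2⌋ = 148
= RGB(210, 245, 148)


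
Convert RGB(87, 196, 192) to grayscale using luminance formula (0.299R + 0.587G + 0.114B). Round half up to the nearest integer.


Gray = 0.299×R + 0.587×G + 0.114×B
Gray = 0.299×87 + 0.587×196 + 0.114×192
Gray = 26.013 + 115.052 + 21.888
Gray = 162.953 → round half up → 163
Gray = 163


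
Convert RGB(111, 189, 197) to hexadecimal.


R = 111 → 6F (hex)
G = 189 → BD (hex)
B = 197 → C5 (hex)
Hex = #6FBDC5


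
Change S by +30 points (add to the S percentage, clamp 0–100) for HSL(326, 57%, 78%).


Original S = 57%
Adjustment = +30 percentage points
New S = 57 + (30) = 87
Clamp to [0, 100] → 87
= HSL(326°, 87%, 78%)


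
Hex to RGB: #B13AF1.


B1 → 177 (R)
3A → 58 (G)
F1 → 241 (B)
= RGB(177, 58, 241)


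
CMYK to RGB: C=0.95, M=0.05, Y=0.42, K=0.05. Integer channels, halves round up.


R = 255 × (1-C) × (1-K) = 255 × 0.05 × 0.95 = 12.1125 → 12
G = 255 × (1-M) × (1-K) = 255 × 0.95 × 0.95 = 230.1375 → 230
B = 255 × (1-Y) × (1-K) = 255 × 0.58 × 0.95 = 140.505 → 141
= RGB(12, 230, 141)


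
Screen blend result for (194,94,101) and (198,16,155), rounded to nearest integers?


Screen: C = 255 - (255-A)×(255-B)/255, rounded to nearest integer
R: 255 - (255-194)×(255-198)/255 = 255 - 3477/255 ≈ 255 - 13.635 = 241.365 → 241
G: 255 - (255-94)×(255-16)/255 = 255 - 38479/255 ≈ 255 - 150.898 = 104.102 → 104
B: 255 - (255-101)×(255-155)/255 = 255 - 15400/255 ≈ 255 - 60.392 = 194.608 → 195
= RGB(241, 104, 195)


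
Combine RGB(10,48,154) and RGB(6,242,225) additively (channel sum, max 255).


Additive: each channel = min(255, C₁+C₂)
R: 10+6 = 16 → 16
G: 48+242 = 290 → 255
B: 154+225 = 379 → 255
= RGB(16, 255, 255)


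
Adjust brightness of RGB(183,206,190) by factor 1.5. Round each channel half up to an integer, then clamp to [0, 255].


Multiply each channel by 1.5, round half up, clamp to [0, 255]
R: 183×1.5 = 274.5 → round → 275 → clamp → 255
G: 206×1.5 = 309 → clamp → 255
B: 190×1.5 = 285 → clamp → 255
= RGB(255, 255, 255)


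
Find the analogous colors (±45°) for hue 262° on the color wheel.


Base hue: 262°
Left analog: (262 - 45) mod 360 = 217°
Right analog: (262 + 45) mod 360 = 307°
Analogous hues = 217° and 307°


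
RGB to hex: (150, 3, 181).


R = 150 → 96 (hex)
G = 3 → 03 (hex)
B = 181 → B5 (hex)
Hex = #9603B5


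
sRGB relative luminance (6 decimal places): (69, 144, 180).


Linearize each channel (sRGB transfer function): c = v/255; c_lin = c/12.92 if c ≤ 0.04045, else ((c+0.055)/1.055)^2.4
  R: 69/255 ≈ 0.270588 > 0.04045 → ((0.270588+0.055)/1.055)^2.4 ≈ 0.059511
  G: 144/255 ≈ 0.564706 > 0.04045 → ((0.564706+0.055)/1.055)^2.4 ≈ 0.278894
  B: 180/255 ≈ 0.705882 > 0.04045 → ((0.705882+0.055)/1.055)^2.4 ≈ 0.456411
R_lin = 0.059511, G_lin = 0.278894, B_lin = 0.456411
L = 0.2126×R + 0.7152×G + 0.0722×B
L = 0.2126×0.059511 + 0.7152×0.278894 + 0.0722×0.456411
L ≈ 0.245070


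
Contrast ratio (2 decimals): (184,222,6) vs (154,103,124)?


Linearize each sRGB channel c=v/255: c/12.92 if c ≤ 0.04045 else ((c+0.055)/1.055)^2.4
L = 0.2126×R_lin + 0.7152×G_lin + 0.0722×B_lin
Color 1 (184,222,6):
  R=184: 184/255≈0.7216 > 0.04045 → ((0.7216+0.055)/1.055)^2.4 ≈ 0.47932
  G=222: 222/255≈0.8706 > 0.04045 → ((0.8706+0.055)/1.055)^2.4 ≈ 0.73046
  B=6: 6/255≈0.0235 ≤ 0.04045 → 0.0235/12.92 ≈ 0.00182
  L1 = 0.2126×0.47932 + 0.7152×0.73046 + 0.0722×0.00182 ≈ 0.62446
Color 2 (154,103,124):
  R=154: 154/255≈0.6039 > 0.04045 → ((0.6039+0.055)/1.055)^2.4 ≈ 0.32314
  G=103: 103/255≈0.4039 > 0.04045 → ((0.4039+0.055)/1.055)^2.4 ≈ 0.13563
  B=124: 124/255≈0.4863 > 0.04045 → ((0.4863+0.055)/1.055)^2.4 ≈ 0.20156
  L2 = 0.2126×0.32314 + 0.7152×0.13563 + 0.0722×0.20156 ≈ 0.18026
Lighter = 0.62446, Darker = 0.18026
Ratio = (L_lighter + 0.05) / (L_darker + 0.05)
Ratio = (0.62446 + 0.05) / (0.18026 + 0.05) = 0.67446 / 0.23026 ≈ 2.9292
Ratio ≈ 2.93:1


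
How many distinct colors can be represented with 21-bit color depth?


Colors = 2^bits = 2^21
= 2,097,152 colors


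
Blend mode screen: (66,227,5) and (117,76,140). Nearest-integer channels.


Screen: C = 255 - (255-A)×(255-B)/255, rounded to nearest integer
R: 255 - (255-66)×(255-117)/255 = 255 - 26082/255 ≈ 255 - 102.282 = 152.718 → 153
G: 255 - (255-227)×(255-76)/255 = 255 - 5012/255 ≈ 255 - 19.655 = 235.345 → 235
B: 255 - (255-5)×(255-140)/255 = 255 - 28750/255 ≈ 255 - 112.745 = 142.255 → 142
= RGB(153, 235, 142)


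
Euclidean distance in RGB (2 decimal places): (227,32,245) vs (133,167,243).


d = √[(R₁-R₂)² + (G₁-G₂)² + (B₁-B₂)²]
d = √[(227-133)² + (32-167)² + (245-243)²]
d = √[8836 + 18225 + 4]
d = √27065
d ≈ 164.51


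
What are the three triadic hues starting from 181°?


Triadic: equally spaced at 120° intervals
H1 = 181°
H2 = (181 + 120) mod 360 = 301°
H3 = (181 + 240) mod 360 = 61°
Triadic = 181°, 301°, 61°


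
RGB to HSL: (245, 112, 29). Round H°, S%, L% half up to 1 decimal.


Normalize: R'=245/255≈0.9608, G'=112/255≈0.4392, B'=29/255≈0.1137
Max=245/255, Min=29/255, Δ=Max-Min=216/255
L = (Max+Min)/2 = (245+29)/510 = 274/510 = 0.53725… → L = 53.7%
L > 0.5 → S = Δ/(2-Max-Min) = 216/(510-245-29) = 216/236 = 0.91525… → S = 91.5%
(the 1/255 factors cancel in S and H, so raw channel differences can be used)
Max is R' → H = 60 × (((G-B)/Δ) mod 6) = 60 × (((112-29)/216) mod 6)
  83/216 = 0.3842…
  H = 60 × 0.3842… = 23.055…° → H = 23.1°
= HSL(23.1°, 91.5%, 53.7%)


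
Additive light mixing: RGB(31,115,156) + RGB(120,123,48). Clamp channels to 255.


Additive: each channel = min(255, C₁+C₂)
R: 31+120 = 151 → 151
G: 115+123 = 238 → 238
B: 156+48 = 204 → 204
= RGB(151, 238, 204)


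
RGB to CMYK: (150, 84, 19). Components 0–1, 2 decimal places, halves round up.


R'=150/255≈0.5882, G'=84/255≈0.3294, B'=19/255≈0.0745
K = 1 - max(R',G',B') = 1 - 150/255 = 105/255 = 0.41176… → 0.41
(1-R'-K)/(1-K) simplifies to (max-R)/max with max = 150:
C = (150-150)/150 = 0/150 = 0 → 0.00
M = (150-84)/150 = 66/150 = 0.44 → 0.44
Y = (150-19)/150 = 131/150 = 0.87333… → 0.87
= CMYK(0.00, 0.44, 0.87, 0.41)


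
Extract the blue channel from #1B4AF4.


Color: #1B4AF4
R = 1B = 27
G = 4A = 74
B = F4 = 244
Blue = 244


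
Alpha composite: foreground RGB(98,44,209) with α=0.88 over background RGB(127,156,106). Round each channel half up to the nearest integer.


C = α×F + (1-α)×B, with 1-α = 0.12
R: 0.88×98 + 0.12×127 = 86.24 + 15.24 = 101.48 → 101
G: 0.88×44 + 0.12×156 = 38.72 + 18.72 = 57.44 → 57
B: 0.88×209 + 0.12×106 = 183.92 + 12.72 = 196.64 → 197
= RGB(101, 57, 197)


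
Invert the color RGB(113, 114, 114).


Invert: (255-R, 255-G, 255-B)
R: 255-113 = 142
G: 255-114 = 141
B: 255-114 = 141
= RGB(142, 141, 141)


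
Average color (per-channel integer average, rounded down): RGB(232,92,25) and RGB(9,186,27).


Midpoint: each channel = ⌊(C₁+C₂)/2⌋
R: ⌊(232+9)/2⌋ = 120
G: ⌊(92+186)/2⌋ = 139
B: ⌊(25+27)/2⌋ = 26
= RGB(120, 139, 26)


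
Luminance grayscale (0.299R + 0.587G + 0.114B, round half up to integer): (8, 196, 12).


Gray = 0.299×R + 0.587×G + 0.114×B
Gray = 0.299×8 + 0.587×196 + 0.114×12
Gray = 2.392 + 115.052 + 1.368
Gray = 118.812 → round half up → 119
Gray = 119


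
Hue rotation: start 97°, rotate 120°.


New hue = (H + rotation) mod 360
New hue = (97 + 120) mod 360
= 217 mod 360
= 217°


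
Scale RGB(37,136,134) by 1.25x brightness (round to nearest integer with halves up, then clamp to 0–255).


Multiply each channel by 1.25, round half up, clamp to [0, 255]
R: 37×1.25 = 46.25 → round → 46
G: 136×1.25 = 170
B: 134×1.25 = 167.5 → round → 168
= RGB(46, 170, 168)


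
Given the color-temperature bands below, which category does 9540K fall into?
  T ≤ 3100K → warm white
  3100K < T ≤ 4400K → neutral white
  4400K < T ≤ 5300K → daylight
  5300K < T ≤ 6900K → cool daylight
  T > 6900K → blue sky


Temperature: 9540K
9540K > 6900K → blue sky
Classification: blue sky


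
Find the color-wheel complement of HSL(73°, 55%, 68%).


Complement = opposite side of color wheel = hue + 180°
H' = (73 + 180) mod 360 = 253°
S and L unchanged.
= HSL(253°, 55%, 68%)


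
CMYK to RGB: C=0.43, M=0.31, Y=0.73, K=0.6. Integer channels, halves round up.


R = 255 × (1-C) × (1-K) = 255 × 0.57 × 0.40 = 58.14 → 58
G = 255 × (1-M) × (1-K) = 255 × 0.69 × 0.40 = 70.38 → 70
B = 255 × (1-Y) × (1-K) = 255 × 0.27 × 0.40 = 27.54 → 28
= RGB(58, 70, 28)


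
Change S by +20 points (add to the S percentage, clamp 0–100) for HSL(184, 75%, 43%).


Original S = 75%
Adjustment = +20 percentage points
New S = 75 + (20) = 95
Clamp to [0, 100] → 95
= HSL(184°, 95%, 43%)


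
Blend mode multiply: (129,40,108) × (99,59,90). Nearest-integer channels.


Multiply: C = A×B/255, rounded to nearest integer
R: 129×99/255 = 12771/255 ≈ 50.082 → 50
G: 40×59/255 = 2360/255 ≈ 9.255 → 9
B: 108×90/255 = 9720/255 ≈ 38.118 → 38
= RGB(50, 9, 38)


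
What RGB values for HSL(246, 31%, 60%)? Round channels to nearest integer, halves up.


H=246°, S=0.31, L=0.60
C = (1-|2L-1|)×S = (1-|0.20|)×0.31 = 0.248
H' = H/60 = 246/60 ≈ 4.1000; X = C×(1-|H' mod 2 - 1|) = 0.0248
m = L - C/2 = 0.60 - 0.124 = 0.476
Sector ⌊H'⌋ = 4 → (R',G',B') = (0.0248, 0.0, 0.248)
RGB = ((R'+m)×255, (G'+m)×255, (B'+m)×255) = (127.704, 121.38, 184.62)
Round half up → RGB(128, 121, 185)


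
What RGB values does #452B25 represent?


45 → 69 (R)
2B → 43 (G)
25 → 37 (B)
= RGB(69, 43, 37)


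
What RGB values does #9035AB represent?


90 → 144 (R)
35 → 53 (G)
AB → 171 (B)
= RGB(144, 53, 171)


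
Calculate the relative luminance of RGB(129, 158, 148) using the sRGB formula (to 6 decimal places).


Linearize each channel (sRGB transfer function): c = v/255; c_lin = c/12.92 if c ≤ 0.04045, else ((c+0.055)/1.055)^2.4
  R: 129/255 ≈ 0.505882 > 0.04045 → ((0.505882+0.055)/1.055)^2.4 ≈ 0.219526
  G: 158/255 ≈ 0.619608 > 0.04045 → ((0.619608+0.055)/1.055)^2.4 ≈ 0.341914
  B: 148/255 ≈ 0.580392 > 0.04045 → ((0.580392+0.055)/1.055)^2.4 ≈ 0.296138
R_lin = 0.219526, G_lin = 0.341914, B_lin = 0.296138
L = 0.2126×R + 0.7152×G + 0.0722×B
L = 0.2126×0.219526 + 0.7152×0.341914 + 0.0722×0.296138
L ≈ 0.312590


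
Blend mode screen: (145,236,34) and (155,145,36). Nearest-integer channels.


Screen: C = 255 - (255-A)×(255-B)/255, rounded to nearest integer
R: 255 - (255-145)×(255-155)/255 = 255 - 11000/255 ≈ 255 - 43.137 = 211.863 → 212
G: 255 - (255-236)×(255-145)/255 = 255 - 2090/255 ≈ 255 - 8.196 = 246.804 → 247
B: 255 - (255-34)×(255-36)/255 = 255 - 48399/255 ≈ 255 - 189.800 = 65.200 → 65
= RGB(212, 247, 65)


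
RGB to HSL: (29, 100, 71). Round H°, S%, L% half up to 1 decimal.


Normalize: R'=29/255≈0.1137, G'=100/255≈0.3922, B'=71/255≈0.2784
Max=100/255, Min=29/255, Δ=Max-Min=71/255
L = (Max+Min)/2 = (100+29)/510 = 129/510 = 0.25294… → L = 25.3%
L ≤ 0.5 → S = Δ/(Max+Min) = 71/(100+29) = 71/129 = 0.55038… → S = 55.0%
(the 1/255 factors cancel in S and H, so raw channel differences can be used)
Max is G' → H = 60 × ((B-R)/Δ + 2) = 60 × ((71-29)/71 + 2)
  42/71 + 2 = 0.5915… + 2 = 2.5915…
  H = 60 × 2.5915… = 155.492…° → H = 155.5°
= HSL(155.5°, 55.0%, 25.3%)


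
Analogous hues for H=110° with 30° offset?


Base hue: 110°
Left analog: (110 - 30) mod 360 = 80°
Right analog: (110 + 30) mod 360 = 140°
Analogous hues = 80° and 140°


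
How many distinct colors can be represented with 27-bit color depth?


Colors = 2^bits = 2^27
= 134,217,728 colors


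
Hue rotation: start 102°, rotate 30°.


New hue = (H + rotation) mod 360
New hue = (102 + 30) mod 360
= 132 mod 360
= 132°


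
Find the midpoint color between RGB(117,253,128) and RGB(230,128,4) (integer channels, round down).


Midpoint: each channel = ⌊(C₁+C₂)/2⌋
R: ⌊(117+230)/2⌋ = 173
G: ⌊(253+128)/2⌋ = 190
B: ⌊(128+4)/2⌋ = 66
= RGB(173, 190, 66)


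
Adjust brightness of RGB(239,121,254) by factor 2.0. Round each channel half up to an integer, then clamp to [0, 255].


Multiply each channel by 2.0, round half up, clamp to [0, 255]
R: 239×2.0 = 478 → clamp → 255
G: 121×2.0 = 242
B: 254×2.0 = 508 → clamp → 255
= RGB(255, 242, 255)


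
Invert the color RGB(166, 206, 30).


Invert: (255-R, 255-G, 255-B)
R: 255-166 = 89
G: 255-206 = 49
B: 255-30 = 225
= RGB(89, 49, 225)


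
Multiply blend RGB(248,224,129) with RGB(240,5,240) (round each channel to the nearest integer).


Multiply: C = A×B/255, rounded to nearest integer
R: 248×240/255 = 59520/255 ≈ 233.412 → 233
G: 224×5/255 = 1120/255 ≈ 4.392 → 4
B: 129×240/255 = 30960/255 ≈ 121.412 → 121
= RGB(233, 4, 121)


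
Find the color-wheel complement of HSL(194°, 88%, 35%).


Complement = opposite side of color wheel = hue + 180°
H' = (194 + 180) mod 360 = 14°
S and L unchanged.
= HSL(14°, 88%, 35%)


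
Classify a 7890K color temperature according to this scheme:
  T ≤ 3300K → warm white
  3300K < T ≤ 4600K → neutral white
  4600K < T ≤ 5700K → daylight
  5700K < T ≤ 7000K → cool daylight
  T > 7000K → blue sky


Temperature: 7890K
7890K > 7000K → blue sky
Classification: blue sky


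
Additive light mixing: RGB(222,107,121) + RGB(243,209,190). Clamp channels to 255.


Additive: each channel = min(255, C₁+C₂)
R: 222+243 = 465 → 255
G: 107+209 = 316 → 255
B: 121+190 = 311 → 255
= RGB(255, 255, 255)


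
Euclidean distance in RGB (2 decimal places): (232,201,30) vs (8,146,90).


d = √[(R₁-R₂)² + (G₁-G₂)² + (B₁-B₂)²]
d = √[(232-8)² + (201-146)² + (30-90)²]
d = √[50176 + 3025 + 3600]
d = √56801
d ≈ 238.33


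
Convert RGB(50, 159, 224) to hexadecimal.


R = 50 → 32 (hex)
G = 159 → 9F (hex)
B = 224 → E0 (hex)
Hex = #329FE0


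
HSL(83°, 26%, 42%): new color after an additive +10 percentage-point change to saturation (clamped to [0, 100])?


Original S = 26%
Adjustment = +10 percentage points
New S = 26 + (10) = 36
Clamp to [0, 100] → 36
= HSL(83°, 36%, 42%)


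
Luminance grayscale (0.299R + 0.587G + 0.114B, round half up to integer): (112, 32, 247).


Gray = 0.299×R + 0.587×G + 0.114×B
Gray = 0.299×112 + 0.587×32 + 0.114×247
Gray = 33.488 + 18.784 + 28.158
Gray = 80.430 → round half up → 80
Gray = 80


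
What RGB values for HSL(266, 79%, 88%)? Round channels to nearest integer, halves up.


H=266°, S=0.79, L=0.88
C = (1-|2L-1|)×S = (1-|0.76|)×0.79 = 0.1896
H' = H/60 = 266/60 ≈ 4.4333; X = C×(1-|H' mod 2 - 1|) = 0.08216
m = L - C/2 = 0.88 - 0.0948 = 0.7852
Sector ⌊H'⌋ = 4 → (R',G',B') = (0.08216, 0.0, 0.1896)
RGB = ((R'+m)×255, (G'+m)×255, (B'+m)×255) = (221.1768, 200.226, 248.574)
Round half up → RGB(221, 200, 249)


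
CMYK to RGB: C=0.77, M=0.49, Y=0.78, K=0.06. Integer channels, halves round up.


R = 255 × (1-C) × (1-K) = 255 × 0.23 × 0.94 = 55.131 → 55
G = 255 × (1-M) × (1-K) = 255 × 0.51 × 0.94 = 122.247 → 122
B = 255 × (1-Y) × (1-K) = 255 × 0.22 × 0.94 = 52.734 → 53
= RGB(55, 122, 53)


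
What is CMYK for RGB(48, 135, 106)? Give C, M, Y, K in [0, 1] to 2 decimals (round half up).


R'=48/255≈0.1882, G'=135/255≈0.5294, B'=106/255≈0.4157
K = 1 - max(R',G',B') = 1 - 135/255 = 120/255 = 0.47058… → 0.47
(1-R'-K)/(1-K) simplifies to (max-R)/max with max = 135:
C = (135-48)/135 = 87/135 = 0.64444… → 0.64
M = (135-135)/135 = 0/135 = 0 → 0.00
Y = (135-106)/135 = 29/135 = 0.21481… → 0.21
= CMYK(0.64, 0.00, 0.21, 0.47)


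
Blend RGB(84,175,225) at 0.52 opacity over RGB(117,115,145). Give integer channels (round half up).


C = α×F + (1-α)×B, with 1-α = 0.48
R: 0.52×84 + 0.48×117 = 43.68 + 56.16 = 99.84 → 100
G: 0.52×175 + 0.48×115 = 91.00 + 55.20 = 146.20 → 146
B: 0.52×225 + 0.48×145 = 117.00 + 69.60 = 186.60 → 187
= RGB(100, 146, 187)


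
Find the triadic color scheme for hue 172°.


Triadic: equally spaced at 120° intervals
H1 = 172°
H2 = (172 + 120) mod 360 = 292°
H3 = (172 + 240) mod 360 = 52°
Triadic = 172°, 292°, 52°


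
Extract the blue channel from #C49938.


Color: #C49938
R = C4 = 196
G = 99 = 153
B = 38 = 56
Blue = 56


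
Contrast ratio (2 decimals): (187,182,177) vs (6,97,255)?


Linearize each sRGB channel c=v/255: c/12.92 if c ≤ 0.04045 else ((c+0.055)/1.055)^2.4
L = 0.2126×R_lin + 0.7152×G_lin + 0.0722×B_lin
Color 1 (187,182,177):
  R=187: 187/255≈0.7333 > 0.04045 → ((0.7333+0.055)/1.055)^2.4 ≈ 0.49693
  G=182: 182/255≈0.7137 > 0.04045 → ((0.7137+0.055)/1.055)^2.4 ≈ 0.46778
  B=177: 177/255≈0.6941 > 0.04045 → ((0.6941+0.055)/1.055)^2.4 ≈ 0.43966
  L1 = 0.2126×0.49693 + 0.7152×0.46778 + 0.0722×0.43966 ≈ 0.47195
Color 2 (6,97,255):
  R=6: 6/255≈0.0235 ≤ 0.04045 → 0.0235/12.92 ≈ 0.00182
  G=97: 97/255≈0.3804 > 0.04045 → ((0.3804+0.055)/1.055)^2.4 ≈ 0.11954
  B=255: 255/255≈1.0000 > 0.04045 → ((1.0000+0.055)/1.055)^2.4 ≈ 1.00000
  L2 = 0.2126×0.00182 + 0.7152×0.11954 + 0.0722×1.00000 ≈ 0.15808
Lighter = 0.47195, Darker = 0.15808
Ratio = (L_lighter + 0.05) / (L_darker + 0.05)
Ratio = (0.47195 + 0.05) / (0.15808 + 0.05) = 0.52195 / 0.20808 ≈ 2.5084
Ratio ≈ 2.51:1


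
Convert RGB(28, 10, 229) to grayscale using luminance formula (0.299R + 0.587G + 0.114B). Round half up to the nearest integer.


Gray = 0.299×R + 0.587×G + 0.114×B
Gray = 0.299×28 + 0.587×10 + 0.114×229
Gray = 8.372 + 5.870 + 26.106
Gray = 40.348 → round half up → 40
Gray = 40


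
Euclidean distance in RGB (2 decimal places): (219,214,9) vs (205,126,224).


d = √[(R₁-R₂)² + (G₁-G₂)² + (B₁-B₂)²]
d = √[(219-205)² + (214-126)² + (9-224)²]
d = √[196 + 7744 + 46225]
d = √54165
d ≈ 232.73


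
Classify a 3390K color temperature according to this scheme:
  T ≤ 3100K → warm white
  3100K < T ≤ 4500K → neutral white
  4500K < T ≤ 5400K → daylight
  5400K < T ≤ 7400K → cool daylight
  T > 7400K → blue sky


Temperature: 3390K
3100K < 3390K ≤ 4500K → neutral white
Classification: neutral white


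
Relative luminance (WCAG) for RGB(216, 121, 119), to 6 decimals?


Linearize each channel (sRGB transfer function): c = v/255; c_lin = c/12.92 if c ≤ 0.04045, else ((c+0.055)/1.055)^2.4
  R: 216/255 ≈ 0.847059 > 0.04045 → ((0.847059+0.055)/1.055)^2.4 ≈ 0.686685
  G: 121/255 ≈ 0.474510 > 0.04045 → ((0.474510+0.055)/1.055)^2.4 ≈ 0.191202
  B: 119/255 ≈ 0.466667 > 0.04045 → ((0.466667+0.055)/1.055)^2.4 ≈ 0.184475
R_lin = 0.686685, G_lin = 0.191202, B_lin = 0.184475
L = 0.2126×R + 0.7152×G + 0.0722×B
L = 0.2126×0.686685 + 0.7152×0.191202 + 0.0722×0.184475
L ≈ 0.296056


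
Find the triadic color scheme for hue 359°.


Triadic: equally spaced at 120° intervals
H1 = 359°
H2 = (359 + 120) mod 360 = 119°
H3 = (359 + 240) mod 360 = 239°
Triadic = 359°, 119°, 239°


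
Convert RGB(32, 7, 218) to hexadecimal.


R = 32 → 20 (hex)
G = 7 → 07 (hex)
B = 218 → DA (hex)
Hex = #2007DA


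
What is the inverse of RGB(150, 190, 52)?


Invert: (255-R, 255-G, 255-B)
R: 255-150 = 105
G: 255-190 = 65
B: 255-52 = 203
= RGB(105, 65, 203)


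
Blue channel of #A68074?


Color: #A68074
R = A6 = 166
G = 80 = 128
B = 74 = 116
Blue = 116


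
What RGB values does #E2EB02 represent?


E2 → 226 (R)
EB → 235 (G)
02 → 2 (B)
= RGB(226, 235, 2)


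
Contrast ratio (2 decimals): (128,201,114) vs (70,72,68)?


Linearize each sRGB channel c=v/255: c/12.92 if c ≤ 0.04045 else ((c+0.055)/1.055)^2.4
L = 0.2126×R_lin + 0.7152×G_lin + 0.0722×B_lin
Color 1 (128,201,114):
  R=128: 128/255≈0.5020 > 0.04045 → ((0.5020+0.055)/1.055)^2.4 ≈ 0.21586
  G=201: 201/255≈0.7882 > 0.04045 → ((0.7882+0.055)/1.055)^2.4 ≈ 0.58408
  B=114: 114/255≈0.4471 > 0.04045 → ((0.4471+0.055)/1.055)^2.4 ≈ 0.16827
  L1 = 0.2126×0.21586 + 0.7152×0.58408 + 0.0722×0.16827 ≈ 0.47577
Color 2 (70,72,68):
  R=70: 70/255≈0.2745 > 0.04045 → ((0.2745+0.055)/1.055)^2.4 ≈ 0.06125
  G=72: 72/255≈0.2824 > 0.04045 → ((0.2824+0.055)/1.055)^2.4 ≈ 0.06480
  B=68: 68/255≈0.2667 > 0.04045 → ((0.2667+0.055)/1.055)^2.4 ≈ 0.05781
  L2 = 0.2126×0.06125 + 0.7152×0.06480 + 0.0722×0.05781 ≈ 0.06354
Lighter = 0.47577, Darker = 0.06354
Ratio = (L_lighter + 0.05) / (L_darker + 0.05)
Ratio = (0.47577 + 0.05) / (0.06354 + 0.05) = 0.52577 / 0.11354 ≈ 4.6307
Ratio ≈ 4.63:1


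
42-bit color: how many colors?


Colors = 2^bits = 2^42
= 4,398,046,511,104 colors


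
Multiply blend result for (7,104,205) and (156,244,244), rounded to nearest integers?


Multiply: C = A×B/255, rounded to nearest integer
R: 7×156/255 = 1092/255 ≈ 4.282 → 4
G: 104×244/255 = 25376/255 ≈ 99.514 → 100
B: 205×244/255 = 50020/255 ≈ 196.157 → 196
= RGB(4, 100, 196)


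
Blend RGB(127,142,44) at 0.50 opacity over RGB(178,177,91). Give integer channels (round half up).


C = α×F + (1-α)×B, with 1-α = 0.50
R: 0.50×127 + 0.50×178 = 63.50 + 89.00 = 152.50 → 153
G: 0.50×142 + 0.50×177 = 71.00 + 88.50 = 159.50 → 160
B: 0.50×44 + 0.50×91 = 22.00 + 45.50 = 67.50 → 68
= RGB(153, 160, 68)


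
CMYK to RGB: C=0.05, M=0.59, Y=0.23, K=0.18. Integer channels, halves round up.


R = 255 × (1-C) × (1-K) = 255 × 0.95 × 0.82 = 198.645 → 199
G = 255 × (1-M) × (1-K) = 255 × 0.41 × 0.82 = 85.731 → 86
B = 255 × (1-Y) × (1-K) = 255 × 0.77 × 0.82 = 161.007 → 161
= RGB(199, 86, 161)


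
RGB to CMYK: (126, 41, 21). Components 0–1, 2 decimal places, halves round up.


R'=126/255≈0.4941, G'=41/255≈0.1608, B'=21/255≈0.0824
K = 1 - max(R',G',B') = 1 - 126/255 = 129/255 = 0.50588… → 0.51
(1-R'-K)/(1-K) simplifies to (max-R)/max with max = 126:
C = (126-126)/126 = 0/126 = 0 → 0.00
M = (126-41)/126 = 85/126 = 0.67460… → 0.67
Y = (126-21)/126 = 105/126 = 0.83333… → 0.83
= CMYK(0.00, 0.67, 0.83, 0.51)


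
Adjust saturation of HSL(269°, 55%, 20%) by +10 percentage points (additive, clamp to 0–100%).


Original S = 55%
Adjustment = +10 percentage points
New S = 55 + (10) = 65
Clamp to [0, 100] → 65
= HSL(269°, 65%, 20%)


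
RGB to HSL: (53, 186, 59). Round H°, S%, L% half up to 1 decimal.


Normalize: R'=53/255≈0.2078, G'=186/255≈0.7294, B'=59/255≈0.2314
Max=186/255, Min=53/255, Δ=Max-Min=133/255
L = (Max+Min)/2 = (186+53)/510 = 239/510 = 0.46862… → L = 46.9%
L ≤ 0.5 → S = Δ/(Max+Min) = 133/(186+53) = 133/239 = 0.55648… → S = 55.6%
(the 1/255 factors cancel in S and H, so raw channel differences can be used)
Max is G' → H = 60 × ((B-R)/Δ + 2) = 60 × ((59-53)/133 + 2)
  6/133 + 2 = 0.0451… + 2 = 2.0451…
  H = 60 × 2.0451… = 122.706…° → H = 122.7°
= HSL(122.7°, 55.6%, 46.9%)


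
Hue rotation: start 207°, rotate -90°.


New hue = (H + rotation) mod 360
New hue = (207 -90) mod 360
= 117 mod 360
= 117°


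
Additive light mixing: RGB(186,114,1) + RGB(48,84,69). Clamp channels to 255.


Additive: each channel = min(255, C₁+C₂)
R: 186+48 = 234 → 234
G: 114+84 = 198 → 198
B: 1+69 = 70 → 70
= RGB(234, 198, 70)


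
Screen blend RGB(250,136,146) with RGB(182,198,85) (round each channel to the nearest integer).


Screen: C = 255 - (255-A)×(255-B)/255, rounded to nearest integer
R: 255 - (255-250)×(255-182)/255 = 255 - 365/255 ≈ 255 - 1.431 = 253.569 → 254
G: 255 - (255-136)×(255-198)/255 = 255 - 6783/255 ≈ 255 - 26.600 = 228.400 → 228
B: 255 - (255-146)×(255-85)/255 = 255 - 18530/255 ≈ 255 - 72.667 = 182.333 → 182
= RGB(254, 228, 182)


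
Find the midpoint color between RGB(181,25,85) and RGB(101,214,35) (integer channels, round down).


Midpoint: each channel = ⌊(C₁+C₂)/2⌋
R: ⌊(181+101)/2⌋ = 141
G: ⌊(25+214)/2⌋ = 119
B: ⌊(85+35)/2⌋ = 60
= RGB(141, 119, 60)


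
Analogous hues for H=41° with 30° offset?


Base hue: 41°
Left analog: (41 - 30) mod 360 = 11°
Right analog: (41 + 30) mod 360 = 71°
Analogous hues = 11° and 71°


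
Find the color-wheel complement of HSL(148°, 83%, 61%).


Complement = opposite side of color wheel = hue + 180°
H' = (148 + 180) mod 360 = 328°
S and L unchanged.
= HSL(328°, 83%, 61%)


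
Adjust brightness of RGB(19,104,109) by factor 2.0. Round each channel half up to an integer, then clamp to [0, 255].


Multiply each channel by 2.0, round half up, clamp to [0, 255]
R: 19×2.0 = 38
G: 104×2.0 = 208
B: 109×2.0 = 218
= RGB(38, 208, 218)


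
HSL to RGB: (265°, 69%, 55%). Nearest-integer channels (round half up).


H=265°, S=0.69, L=0.55
C = (1-|2L-1|)×S = (1-|0.10|)×0.69 = 0.621
H' = H/60 = 265/60 ≈ 4.4167; X = C×(1-|H' mod 2 - 1|) = 0.25875
m = L - C/2 = 0.55 - 0.3105 = 0.2395
Sector ⌊H'⌋ = 4 → (R',G',B') = (0.25875, 0.0, 0.621)
RGB = ((R'+m)×255, (G'+m)×255, (B'+m)×255) = (127.05375, 61.0725, 219.4275)
Round half up → RGB(127, 61, 219)


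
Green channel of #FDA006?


Color: #FDA006
R = FD = 253
G = A0 = 160
B = 06 = 6
Green = 160


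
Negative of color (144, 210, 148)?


Invert: (255-R, 255-G, 255-B)
R: 255-144 = 111
G: 255-210 = 45
B: 255-148 = 107
= RGB(111, 45, 107)


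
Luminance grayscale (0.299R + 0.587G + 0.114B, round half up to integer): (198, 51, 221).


Gray = 0.299×R + 0.587×G + 0.114×B
Gray = 0.299×198 + 0.587×51 + 0.114×221
Gray = 59.202 + 29.937 + 25.194
Gray = 114.333 → round half up → 114
Gray = 114


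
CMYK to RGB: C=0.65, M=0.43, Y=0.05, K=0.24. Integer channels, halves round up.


R = 255 × (1-C) × (1-K) = 255 × 0.35 × 0.76 = 67.83 → 68
G = 255 × (1-M) × (1-K) = 255 × 0.57 × 0.76 = 110.466 → 110
B = 255 × (1-Y) × (1-K) = 255 × 0.95 × 0.76 = 184.11 → 184
= RGB(68, 110, 184)


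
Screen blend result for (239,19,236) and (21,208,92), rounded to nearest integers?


Screen: C = 255 - (255-A)×(255-B)/255, rounded to nearest integer
R: 255 - (255-239)×(255-21)/255 = 255 - 3744/255 ≈ 255 - 14.682 = 240.318 → 240
G: 255 - (255-19)×(255-208)/255 = 255 - 11092/255 ≈ 255 - 43.498 = 211.502 → 212
B: 255 - (255-236)×(255-92)/255 = 255 - 3097/255 ≈ 255 - 12.145 = 242.855 → 243
= RGB(240, 212, 243)


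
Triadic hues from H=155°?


Triadic: equally spaced at 120° intervals
H1 = 155°
H2 = (155 + 120) mod 360 = 275°
H3 = (155 + 240) mod 360 = 35°
Triadic = 155°, 275°, 35°


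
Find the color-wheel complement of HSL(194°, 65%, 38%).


Complement = opposite side of color wheel = hue + 180°
H' = (194 + 180) mod 360 = 14°
S and L unchanged.
= HSL(14°, 65%, 38%)


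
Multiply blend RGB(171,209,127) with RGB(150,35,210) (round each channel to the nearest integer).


Multiply: C = A×B/255, rounded to nearest integer
R: 171×150/255 = 25650/255 ≈ 100.588 → 101
G: 209×35/255 = 7315/255 ≈ 28.686 → 29
B: 127×210/255 = 26670/255 ≈ 104.588 → 105
= RGB(101, 29, 105)


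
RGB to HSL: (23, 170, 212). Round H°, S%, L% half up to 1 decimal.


Normalize: R'=23/255≈0.0902, G'=170/255≈0.6667, B'=212/255≈0.8314
Max=212/255, Min=23/255, Δ=Max-Min=189/255
L = (Max+Min)/2 = (212+23)/510 = 235/510 = 0.46078… → L = 46.1%
L ≤ 0.5 → S = Δ/(Max+Min) = 189/(212+23) = 189/235 = 0.80425… → S = 80.4%
(the 1/255 factors cancel in S and H, so raw channel differences can be used)
Max is B' → H = 60 × ((R-G)/Δ + 4) = 60 × ((23-170)/189 + 4)
  -147/189 + 4 = -0.7777… + 4 = 3.2222…
  H = 60 × 3.2222… = 193.333…° → H = 193.3°
= HSL(193.3°, 80.4%, 46.1%)


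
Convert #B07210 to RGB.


B0 → 176 (R)
72 → 114 (G)
10 → 16 (B)
= RGB(176, 114, 16)


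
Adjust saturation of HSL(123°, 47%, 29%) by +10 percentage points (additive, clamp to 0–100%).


Original S = 47%
Adjustment = +10 percentage points
New S = 47 + (10) = 57
Clamp to [0, 100] → 57
= HSL(123°, 57%, 29%)


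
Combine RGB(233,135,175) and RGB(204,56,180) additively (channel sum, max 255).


Additive: each channel = min(255, C₁+C₂)
R: 233+204 = 437 → 255
G: 135+56 = 191 → 191
B: 175+180 = 355 → 255
= RGB(255, 191, 255)


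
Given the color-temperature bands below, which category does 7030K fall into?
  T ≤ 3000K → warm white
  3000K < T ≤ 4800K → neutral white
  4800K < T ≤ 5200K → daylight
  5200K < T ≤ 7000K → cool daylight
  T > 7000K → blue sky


Temperature: 7030K
7030K > 7000K → blue sky
Classification: blue sky


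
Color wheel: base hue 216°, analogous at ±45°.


Base hue: 216°
Left analog: (216 - 45) mod 360 = 171°
Right analog: (216 + 45) mod 360 = 261°
Analogous hues = 171° and 261°


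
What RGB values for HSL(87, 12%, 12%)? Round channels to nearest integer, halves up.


H=87°, S=0.12, L=0.12
C = (1-|2L-1|)×S = (1-|-0.76|)×0.12 = 0.0288
H' = H/60 = 87/60 ≈ 1.4500; X = C×(1-|H' mod 2 - 1|) = 0.01584
m = L - C/2 = 0.12 - 0.0144 = 0.1056
Sector ⌊H'⌋ = 1 → (R',G',B') = (0.01584, 0.0288, 0.0)
RGB = ((R'+m)×255, (G'+m)×255, (B'+m)×255) = (30.9672, 34.272, 26.928)
Round half up → RGB(31, 34, 27)


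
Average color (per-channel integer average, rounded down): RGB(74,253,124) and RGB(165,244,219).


Midpoint: each channel = ⌊(C₁+C₂)/2⌋
R: ⌊(74+165)/2⌋ = 119
G: ⌊(253+244)/2⌋ = 248
B: ⌊(124+219)/2⌋ = 171
= RGB(119, 248, 171)


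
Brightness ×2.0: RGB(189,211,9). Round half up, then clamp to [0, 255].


Multiply each channel by 2.0, round half up, clamp to [0, 255]
R: 189×2.0 = 378 → clamp → 255
G: 211×2.0 = 422 → clamp → 255
B: 9×2.0 = 18
= RGB(255, 255, 18)


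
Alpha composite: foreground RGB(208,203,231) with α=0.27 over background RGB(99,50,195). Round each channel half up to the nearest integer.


C = α×F + (1-α)×B, with 1-α = 0.73
R: 0.27×208 + 0.73×99 = 56.16 + 72.27 = 128.43 → 128
G: 0.27×203 + 0.73×50 = 54.81 + 36.50 = 91.31 → 91
B: 0.27×231 + 0.73×195 = 62.37 + 142.35 = 204.72 → 205
= RGB(128, 91, 205)


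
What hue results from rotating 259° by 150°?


New hue = (H + rotation) mod 360
New hue = (259 + 150) mod 360
= 409 mod 360
= 49°


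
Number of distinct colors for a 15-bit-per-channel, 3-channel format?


Total bits = 15 bits/channel × 3 channels = 45 bits
Distinct colors = 2^45
= 35,184,372,088,832 colors


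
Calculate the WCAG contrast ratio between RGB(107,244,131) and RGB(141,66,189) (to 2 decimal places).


Linearize each sRGB channel c=v/255: c/12.92 if c ≤ 0.04045 else ((c+0.055)/1.055)^2.4
L = 0.2126×R_lin + 0.7152×G_lin + 0.0722×B_lin
Color 1 (107,244,131):
  R=107: 107/255≈0.4196 > 0.04045 → ((0.4196+0.055)/1.055)^2.4 ≈ 0.14703
  G=244: 244/255≈0.9569 > 0.04045 → ((0.9569+0.055)/1.055)^2.4 ≈ 0.90466
  B=131: 131/255≈0.5137 > 0.04045 → ((0.5137+0.055)/1.055)^2.4 ≈ 0.22697
  L1 = 0.2126×0.14703 + 0.7152×0.90466 + 0.0722×0.22697 ≈ 0.69466
Color 2 (141,66,189):
  R=141: 141/255≈0.5529 > 0.04045 → ((0.5529+0.055)/1.055)^2.4 ≈ 0.26636
  G=66: 66/255≈0.2588 > 0.04045 → ((0.2588+0.055)/1.055)^2.4 ≈ 0.05448
  B=189: 189/255≈0.7412 > 0.04045 → ((0.7412+0.055)/1.055)^2.4 ≈ 0.50888
  L2 = 0.2126×0.26636 + 0.7152×0.05448 + 0.0722×0.50888 ≈ 0.13233
Lighter = 0.69466, Darker = 0.13233
Ratio = (L_lighter + 0.05) / (L_darker + 0.05)
Ratio = (0.69466 + 0.05) / (0.13233 + 0.05) = 0.74466 / 0.18233 ≈ 4.0841
Ratio ≈ 4.08:1


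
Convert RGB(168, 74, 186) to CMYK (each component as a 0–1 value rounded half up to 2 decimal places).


R'=168/255≈0.6588, G'=74/255≈0.2902, B'=186/255≈0.7294
K = 1 - max(R',G',B') = 1 - 186/255 = 69/255 = 0.27058… → 0.27
(1-R'-K)/(1-K) simplifies to (max-R)/max with max = 186:
C = (186-168)/186 = 18/186 = 0.09677… → 0.10
M = (186-74)/186 = 112/186 = 0.60215… → 0.60
Y = (186-186)/186 = 0/186 = 0 → 0.00
= CMYK(0.10, 0.60, 0.00, 0.27)


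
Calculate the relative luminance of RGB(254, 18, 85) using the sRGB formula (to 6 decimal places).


Linearize each channel (sRGB transfer function): c = v/255; c_lin = c/12.92 if c ≤ 0.04045, else ((c+0.055)/1.055)^2.4
  R: 254/255 ≈ 0.996078 > 0.04045 → ((0.996078+0.055)/1.055)^2.4 ≈ 0.991102
  G: 18/255 ≈ 0.070588 > 0.04045 → ((0.070588+0.055)/1.055)^2.4 ≈ 0.006049
  B: 85/255 ≈ 0.333333 > 0.04045 → ((0.333333+0.055)/1.055)^2.4 ≈ 0.090842
R_lin = 0.991102, G_lin = 0.006049, B_lin = 0.090842
L = 0.2126×R + 0.7152×G + 0.0722×B
L = 0.2126×0.991102 + 0.7152×0.006049 + 0.0722×0.090842
L ≈ 0.221593


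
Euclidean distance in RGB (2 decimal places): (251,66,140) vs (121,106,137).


d = √[(R₁-R₂)² + (G₁-G₂)² + (B₁-B₂)²]
d = √[(251-121)² + (66-106)² + (140-137)²]
d = √[16900 + 1600 + 9]
d = √18509
d ≈ 136.05


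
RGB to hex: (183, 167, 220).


R = 183 → B7 (hex)
G = 167 → A7 (hex)
B = 220 → DC (hex)
Hex = #B7A7DC


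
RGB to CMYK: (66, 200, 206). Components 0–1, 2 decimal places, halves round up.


R'=66/255≈0.2588, G'=200/255≈0.7843, B'=206/255≈0.8078
K = 1 - max(R',G',B') = 1 - 206/255 = 49/255 = 0.19215… → 0.19
(1-R'-K)/(1-K) simplifies to (max-R)/max with max = 206:
C = (206-66)/206 = 140/206 = 0.67961… → 0.68
M = (206-200)/206 = 6/206 = 0.02912… → 0.03
Y = (206-206)/206 = 0/206 = 0 → 0.00
= CMYK(0.68, 0.03, 0.00, 0.19)


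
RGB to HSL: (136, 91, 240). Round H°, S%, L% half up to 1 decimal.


Normalize: R'=136/255≈0.5333, G'=91/255≈0.3569, B'=240/255≈0.9412
Max=240/255, Min=91/255, Δ=Max-Min=149/255
L = (Max+Min)/2 = (240+91)/510 = 331/510 = 0.64901… → L = 64.9%
L > 0.5 → S = Δ/(2-Max-Min) = 149/(510-240-91) = 149/179 = 0.83240… → S = 83.2%
(the 1/255 factors cancel in S and H, so raw channel differences can be used)
Max is B' → H = 60 × ((R-G)/Δ + 4) = 60 × ((136-91)/149 + 4)
  45/149 + 4 = 0.3020… + 4 = 4.3020…
  H = 60 × 4.3020… = 258.120…° → H = 258.1°
= HSL(258.1°, 83.2%, 64.9%)


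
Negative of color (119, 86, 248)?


Invert: (255-R, 255-G, 255-B)
R: 255-119 = 136
G: 255-86 = 169
B: 255-248 = 7
= RGB(136, 169, 7)


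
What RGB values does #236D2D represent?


23 → 35 (R)
6D → 109 (G)
2D → 45 (B)
= RGB(35, 109, 45)


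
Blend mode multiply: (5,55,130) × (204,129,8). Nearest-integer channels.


Multiply: C = A×B/255, rounded to nearest integer
R: 5×204/255 = 1020/255 ≈ 4.000 → 4
G: 55×129/255 = 7095/255 ≈ 27.824 → 28
B: 130×8/255 = 1040/255 ≈ 4.078 → 4
= RGB(4, 28, 4)


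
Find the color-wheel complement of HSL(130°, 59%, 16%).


Complement = opposite side of color wheel = hue + 180°
H' = (130 + 180) mod 360 = 310°
S and L unchanged.
= HSL(310°, 59%, 16%)
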